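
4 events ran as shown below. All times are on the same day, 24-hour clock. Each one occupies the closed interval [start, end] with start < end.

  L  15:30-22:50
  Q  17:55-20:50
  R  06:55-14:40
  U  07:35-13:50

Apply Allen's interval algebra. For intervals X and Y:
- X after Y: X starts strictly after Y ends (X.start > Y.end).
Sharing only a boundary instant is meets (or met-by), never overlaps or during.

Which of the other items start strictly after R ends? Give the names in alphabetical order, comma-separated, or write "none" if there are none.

L, Q

Target R = [06:55, 14:40].
L [15:30, 22:50] → after → yes.
Q [17:55, 20:50] → after → yes.
U [07:35, 13:50] → during → no.
Result: L, Q.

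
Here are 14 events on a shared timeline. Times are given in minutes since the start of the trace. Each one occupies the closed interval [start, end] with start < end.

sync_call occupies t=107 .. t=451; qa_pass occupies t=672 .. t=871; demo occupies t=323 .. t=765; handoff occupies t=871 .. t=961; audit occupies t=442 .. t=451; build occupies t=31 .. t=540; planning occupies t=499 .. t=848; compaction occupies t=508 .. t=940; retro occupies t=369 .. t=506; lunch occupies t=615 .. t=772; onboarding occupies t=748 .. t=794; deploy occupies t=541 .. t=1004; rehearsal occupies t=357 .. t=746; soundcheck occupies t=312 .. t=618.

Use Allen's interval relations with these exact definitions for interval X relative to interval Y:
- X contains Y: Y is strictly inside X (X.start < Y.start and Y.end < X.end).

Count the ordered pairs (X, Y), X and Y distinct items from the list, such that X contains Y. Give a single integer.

21

Checking all 182 ordered pairs for relation 'contains'; matching pairs in alphabetical order:
(build, audit): build contains audit ✓
(build, retro): build contains retro ✓
(build, sync_call): build contains sync_call ✓
(compaction, lunch): compaction contains lunch ✓
(compaction, onboarding): compaction contains onboarding ✓
(compaction, qa_pass): compaction contains qa_pass ✓
(demo, audit): demo contains audit ✓
(demo, rehearsal): demo contains rehearsal ✓
(demo, retro): demo contains retro ✓
(deploy, handoff): deploy contains handoff ✓
(deploy, lunch): deploy contains lunch ✓
(deploy, onboarding): deploy contains onboarding ✓
(deploy, qa_pass): deploy contains qa_pass ✓
(planning, lunch): planning contains lunch ✓
(planning, onboarding): planning contains onboarding ✓
(qa_pass, onboarding): qa_pass contains onboarding ✓
(rehearsal, audit): rehearsal contains audit ✓
(rehearsal, retro): rehearsal contains retro ✓
(retro, audit): retro contains audit ✓
(soundcheck, audit): soundcheck contains audit ✓
(soundcheck, retro): soundcheck contains retro ✓
Count: 21.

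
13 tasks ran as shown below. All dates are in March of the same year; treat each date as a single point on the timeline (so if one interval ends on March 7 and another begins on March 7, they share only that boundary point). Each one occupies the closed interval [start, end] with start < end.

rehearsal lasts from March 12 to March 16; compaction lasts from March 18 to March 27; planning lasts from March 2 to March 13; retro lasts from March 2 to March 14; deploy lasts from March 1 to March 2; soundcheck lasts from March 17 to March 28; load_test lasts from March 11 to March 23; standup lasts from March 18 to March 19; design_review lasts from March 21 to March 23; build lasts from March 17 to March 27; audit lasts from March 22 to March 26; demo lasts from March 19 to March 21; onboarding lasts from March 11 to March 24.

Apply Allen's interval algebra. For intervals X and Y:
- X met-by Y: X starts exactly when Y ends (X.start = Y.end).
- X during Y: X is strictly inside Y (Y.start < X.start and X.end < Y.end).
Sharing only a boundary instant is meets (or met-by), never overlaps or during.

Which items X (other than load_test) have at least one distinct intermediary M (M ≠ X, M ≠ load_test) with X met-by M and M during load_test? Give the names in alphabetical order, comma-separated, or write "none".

Target load_test = [March 11, March 23].
Intermediaries M with M during load_test: demo, rehearsal, standup.
Via demo — items with X met-by demo: design_review.
Via rehearsal — items with X met-by rehearsal: none.
Via standup — items with X met-by standup: demo.
Union: demo, design_review.

demo, design_review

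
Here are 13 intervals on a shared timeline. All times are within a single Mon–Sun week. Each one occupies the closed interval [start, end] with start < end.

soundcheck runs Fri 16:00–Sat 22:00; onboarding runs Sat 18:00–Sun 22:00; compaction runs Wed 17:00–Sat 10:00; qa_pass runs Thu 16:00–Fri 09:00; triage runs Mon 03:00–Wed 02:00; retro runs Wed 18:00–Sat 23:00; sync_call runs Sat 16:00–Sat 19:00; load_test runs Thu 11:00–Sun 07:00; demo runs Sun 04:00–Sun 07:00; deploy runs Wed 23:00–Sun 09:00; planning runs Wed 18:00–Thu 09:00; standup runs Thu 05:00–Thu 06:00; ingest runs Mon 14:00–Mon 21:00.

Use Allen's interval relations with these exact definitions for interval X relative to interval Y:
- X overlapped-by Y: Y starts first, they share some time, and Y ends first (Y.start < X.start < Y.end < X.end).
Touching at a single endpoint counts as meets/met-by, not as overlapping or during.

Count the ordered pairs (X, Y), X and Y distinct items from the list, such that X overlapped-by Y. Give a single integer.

12

Checking all 156 ordered pairs for relation 'overlapped-by'; matching pairs in alphabetical order:
(deploy, compaction): deploy overlapped-by compaction ✓
(deploy, planning): deploy overlapped-by planning ✓
(deploy, retro): deploy overlapped-by retro ✓
(load_test, compaction): load_test overlapped-by compaction ✓
(load_test, retro): load_test overlapped-by retro ✓
(onboarding, deploy): onboarding overlapped-by deploy ✓
(onboarding, load_test): onboarding overlapped-by load_test ✓
(onboarding, retro): onboarding overlapped-by retro ✓
(onboarding, soundcheck): onboarding overlapped-by soundcheck ✓
(onboarding, sync_call): onboarding overlapped-by sync_call ✓
(retro, compaction): retro overlapped-by compaction ✓
(soundcheck, compaction): soundcheck overlapped-by compaction ✓
Count: 12.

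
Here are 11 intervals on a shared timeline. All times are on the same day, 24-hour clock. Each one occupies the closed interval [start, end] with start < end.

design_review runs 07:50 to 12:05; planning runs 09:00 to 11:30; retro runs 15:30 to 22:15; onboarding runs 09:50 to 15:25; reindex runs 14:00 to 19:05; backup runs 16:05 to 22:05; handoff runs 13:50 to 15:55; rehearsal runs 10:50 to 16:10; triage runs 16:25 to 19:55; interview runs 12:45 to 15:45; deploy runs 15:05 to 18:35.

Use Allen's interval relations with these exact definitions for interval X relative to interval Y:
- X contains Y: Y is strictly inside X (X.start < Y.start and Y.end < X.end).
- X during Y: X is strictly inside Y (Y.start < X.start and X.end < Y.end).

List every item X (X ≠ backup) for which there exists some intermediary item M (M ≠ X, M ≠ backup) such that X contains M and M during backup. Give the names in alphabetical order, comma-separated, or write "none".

retro

Target backup = [16:05, 22:05].
Intermediaries M with M during backup: triage.
Via triage — items with X contains triage: retro.
Union: retro.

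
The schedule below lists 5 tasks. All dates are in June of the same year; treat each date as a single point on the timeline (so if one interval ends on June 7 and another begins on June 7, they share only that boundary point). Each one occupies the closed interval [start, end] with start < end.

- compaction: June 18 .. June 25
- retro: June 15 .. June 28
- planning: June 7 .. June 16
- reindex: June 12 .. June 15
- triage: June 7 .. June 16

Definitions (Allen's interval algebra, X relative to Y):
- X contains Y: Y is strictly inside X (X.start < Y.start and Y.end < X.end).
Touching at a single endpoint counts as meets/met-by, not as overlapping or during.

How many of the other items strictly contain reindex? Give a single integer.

2

Target reindex = [June 12, June 15].
compaction [June 18, June 25] → after → no.
planning [June 7, June 16] → contains → counts.
retro [June 15, June 28] → met-by → no.
triage [June 7, June 16] → contains → counts.
Total: 2.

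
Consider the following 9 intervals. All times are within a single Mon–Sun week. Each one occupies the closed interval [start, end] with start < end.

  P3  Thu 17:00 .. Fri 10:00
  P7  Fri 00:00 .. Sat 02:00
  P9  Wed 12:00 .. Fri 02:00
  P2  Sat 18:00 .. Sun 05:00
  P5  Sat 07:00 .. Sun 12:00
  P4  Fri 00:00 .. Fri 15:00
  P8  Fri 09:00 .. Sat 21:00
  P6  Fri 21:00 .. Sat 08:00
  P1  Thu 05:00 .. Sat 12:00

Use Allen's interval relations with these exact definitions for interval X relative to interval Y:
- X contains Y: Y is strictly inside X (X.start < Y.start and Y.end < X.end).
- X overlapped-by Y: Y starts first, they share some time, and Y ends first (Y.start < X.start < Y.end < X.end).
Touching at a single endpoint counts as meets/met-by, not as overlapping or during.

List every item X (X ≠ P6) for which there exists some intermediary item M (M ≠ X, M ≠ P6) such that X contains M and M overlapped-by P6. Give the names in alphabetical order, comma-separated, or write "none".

none

Target P6 = [Fri 21:00, Sat 08:00].
Intermediaries M with M overlapped-by P6: P5.
Via P5 — items with X contains P5: none.
Union: none.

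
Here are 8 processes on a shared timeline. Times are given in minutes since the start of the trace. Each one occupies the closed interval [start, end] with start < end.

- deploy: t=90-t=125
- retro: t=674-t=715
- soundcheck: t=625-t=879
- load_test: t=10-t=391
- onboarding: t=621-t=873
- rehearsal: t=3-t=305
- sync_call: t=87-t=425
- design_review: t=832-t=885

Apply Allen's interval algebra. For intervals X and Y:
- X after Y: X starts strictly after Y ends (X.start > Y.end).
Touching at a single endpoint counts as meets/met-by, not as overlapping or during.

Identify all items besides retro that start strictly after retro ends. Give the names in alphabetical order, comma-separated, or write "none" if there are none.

design_review

Target retro = [t=674, t=715].
deploy [t=90, t=125] → before → no.
design_review [t=832, t=885] → after → yes.
load_test [t=10, t=391] → before → no.
onboarding [t=621, t=873] → contains → no.
rehearsal [t=3, t=305] → before → no.
soundcheck [t=625, t=879] → contains → no.
sync_call [t=87, t=425] → before → no.
Result: design_review.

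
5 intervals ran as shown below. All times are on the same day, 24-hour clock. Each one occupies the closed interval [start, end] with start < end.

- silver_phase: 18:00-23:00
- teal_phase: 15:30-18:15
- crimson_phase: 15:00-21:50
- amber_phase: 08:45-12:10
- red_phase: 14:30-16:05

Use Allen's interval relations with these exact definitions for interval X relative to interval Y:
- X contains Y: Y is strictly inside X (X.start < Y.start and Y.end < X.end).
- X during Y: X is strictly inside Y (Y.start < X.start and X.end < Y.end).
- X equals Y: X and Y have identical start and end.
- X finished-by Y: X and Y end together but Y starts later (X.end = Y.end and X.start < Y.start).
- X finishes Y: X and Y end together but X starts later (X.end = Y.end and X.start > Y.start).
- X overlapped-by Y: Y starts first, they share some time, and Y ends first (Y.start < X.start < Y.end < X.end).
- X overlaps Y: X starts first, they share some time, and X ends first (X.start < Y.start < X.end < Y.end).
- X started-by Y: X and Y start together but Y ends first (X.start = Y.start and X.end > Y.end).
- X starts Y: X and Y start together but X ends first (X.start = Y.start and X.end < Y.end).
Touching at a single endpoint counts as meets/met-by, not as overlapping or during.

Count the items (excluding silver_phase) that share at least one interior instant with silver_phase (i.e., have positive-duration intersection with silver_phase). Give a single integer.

2

Target silver_phase = [18:00, 23:00].
amber_phase [08:45, 12:10] → before → no.
crimson_phase [15:00, 21:50] → overlaps → counts.
red_phase [14:30, 16:05] → before → no.
teal_phase [15:30, 18:15] → overlaps → counts.
Total: 2.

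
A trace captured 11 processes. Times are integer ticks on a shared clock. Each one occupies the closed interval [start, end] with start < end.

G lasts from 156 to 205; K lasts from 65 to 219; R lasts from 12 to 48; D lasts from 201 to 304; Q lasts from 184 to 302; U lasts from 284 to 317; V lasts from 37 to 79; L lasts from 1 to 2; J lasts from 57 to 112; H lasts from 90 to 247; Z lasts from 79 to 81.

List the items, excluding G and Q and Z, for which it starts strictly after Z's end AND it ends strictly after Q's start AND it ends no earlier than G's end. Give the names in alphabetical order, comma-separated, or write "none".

D, H, U

Conditions: its start is strictly after Z's end (X.start > 81) AND its end is strictly after Q's start (X.end > 184) AND its end is no earlier than G's end (X.end >= 205).
D: start 201 > 81? ✓; end 304 > 184? ✓; end 304 >= 205? ✓ → yes.
H: start 90 > 81? ✓; end 247 > 184? ✓; end 247 >= 205? ✓ → yes.
J: start 57 > 81? ✗; end 112 > 184? ✗; end 112 >= 205? ✗ → no.
K: start 65 > 81? ✗; end 219 > 184? ✓; end 219 >= 205? ✓ → no.
L: start 1 > 81? ✗; end 2 > 184? ✗; end 2 >= 205? ✗ → no.
R: start 12 > 81? ✗; end 48 > 184? ✗; end 48 >= 205? ✗ → no.
U: start 284 > 81? ✓; end 317 > 184? ✓; end 317 >= 205? ✓ → yes.
V: start 37 > 81? ✗; end 79 > 184? ✗; end 79 >= 205? ✗ → no.
Result: D, H, U.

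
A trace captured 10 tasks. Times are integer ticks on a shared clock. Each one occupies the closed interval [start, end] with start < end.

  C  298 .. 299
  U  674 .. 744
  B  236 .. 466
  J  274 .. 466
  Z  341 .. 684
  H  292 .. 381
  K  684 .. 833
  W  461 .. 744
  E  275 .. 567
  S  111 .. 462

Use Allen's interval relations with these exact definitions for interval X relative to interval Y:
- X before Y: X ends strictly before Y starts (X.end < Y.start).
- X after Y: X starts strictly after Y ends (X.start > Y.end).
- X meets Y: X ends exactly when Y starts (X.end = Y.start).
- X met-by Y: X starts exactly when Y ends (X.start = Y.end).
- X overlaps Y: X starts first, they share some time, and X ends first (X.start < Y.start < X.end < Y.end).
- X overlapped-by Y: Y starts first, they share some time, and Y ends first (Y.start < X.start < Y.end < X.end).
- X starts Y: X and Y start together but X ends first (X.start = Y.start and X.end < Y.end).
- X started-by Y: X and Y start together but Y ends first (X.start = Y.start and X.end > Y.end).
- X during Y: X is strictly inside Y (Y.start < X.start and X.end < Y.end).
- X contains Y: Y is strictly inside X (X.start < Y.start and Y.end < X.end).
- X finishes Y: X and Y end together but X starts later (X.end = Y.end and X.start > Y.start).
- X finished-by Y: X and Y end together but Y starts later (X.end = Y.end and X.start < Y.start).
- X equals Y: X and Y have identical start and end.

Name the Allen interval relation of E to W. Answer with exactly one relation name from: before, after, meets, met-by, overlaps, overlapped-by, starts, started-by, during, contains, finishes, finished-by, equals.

overlaps

E = [275, 567]; W = [461, 744].
Compare endpoints: E.start < W.start, E.start < W.end, E.end > W.start, E.end < W.end.
That pattern is 'overlaps'.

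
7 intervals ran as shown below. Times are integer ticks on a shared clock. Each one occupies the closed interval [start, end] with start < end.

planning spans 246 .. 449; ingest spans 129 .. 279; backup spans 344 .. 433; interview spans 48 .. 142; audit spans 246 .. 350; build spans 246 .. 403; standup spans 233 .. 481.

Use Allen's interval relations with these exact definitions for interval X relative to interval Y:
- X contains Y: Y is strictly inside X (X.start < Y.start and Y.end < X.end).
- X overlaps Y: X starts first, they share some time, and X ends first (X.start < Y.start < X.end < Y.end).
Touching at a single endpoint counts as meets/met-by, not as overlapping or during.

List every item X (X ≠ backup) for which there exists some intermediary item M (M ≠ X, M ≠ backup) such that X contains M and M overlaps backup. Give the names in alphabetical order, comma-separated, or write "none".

standup

Target backup = [344, 433].
Intermediaries M with M overlaps backup: audit, build.
Via audit — items with X contains audit: standup.
Via build — items with X contains build: standup.
Union: standup.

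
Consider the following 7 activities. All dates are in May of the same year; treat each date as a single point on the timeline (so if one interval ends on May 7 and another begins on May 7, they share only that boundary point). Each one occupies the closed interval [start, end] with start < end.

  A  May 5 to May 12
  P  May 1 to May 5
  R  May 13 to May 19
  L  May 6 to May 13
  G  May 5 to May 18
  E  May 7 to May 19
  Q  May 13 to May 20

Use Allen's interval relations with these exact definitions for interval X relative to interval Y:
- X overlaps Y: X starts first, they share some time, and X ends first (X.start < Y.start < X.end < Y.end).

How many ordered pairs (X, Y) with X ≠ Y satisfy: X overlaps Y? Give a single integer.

Checking all 42 ordered pairs for relation 'overlaps'; matching pairs in alphabetical order:
(A, E): A overlaps E ✓
(A, L): A overlaps L ✓
(E, Q): E overlaps Q ✓
(G, E): G overlaps E ✓
(G, Q): G overlaps Q ✓
(G, R): G overlaps R ✓
(L, E): L overlaps E ✓
Count: 7.

7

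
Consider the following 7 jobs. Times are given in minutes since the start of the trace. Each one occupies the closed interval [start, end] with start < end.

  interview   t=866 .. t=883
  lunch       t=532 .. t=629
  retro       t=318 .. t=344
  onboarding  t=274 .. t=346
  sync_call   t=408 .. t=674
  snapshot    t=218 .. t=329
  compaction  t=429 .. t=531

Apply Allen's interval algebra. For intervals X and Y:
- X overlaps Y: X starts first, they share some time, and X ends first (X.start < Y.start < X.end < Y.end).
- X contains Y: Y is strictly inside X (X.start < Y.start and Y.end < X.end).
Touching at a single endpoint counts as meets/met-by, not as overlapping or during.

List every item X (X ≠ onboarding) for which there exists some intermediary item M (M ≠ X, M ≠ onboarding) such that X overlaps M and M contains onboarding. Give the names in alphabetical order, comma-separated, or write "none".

none

Target onboarding = [t=274, t=346].
Intermediaries M with M contains onboarding: none.
Union: none.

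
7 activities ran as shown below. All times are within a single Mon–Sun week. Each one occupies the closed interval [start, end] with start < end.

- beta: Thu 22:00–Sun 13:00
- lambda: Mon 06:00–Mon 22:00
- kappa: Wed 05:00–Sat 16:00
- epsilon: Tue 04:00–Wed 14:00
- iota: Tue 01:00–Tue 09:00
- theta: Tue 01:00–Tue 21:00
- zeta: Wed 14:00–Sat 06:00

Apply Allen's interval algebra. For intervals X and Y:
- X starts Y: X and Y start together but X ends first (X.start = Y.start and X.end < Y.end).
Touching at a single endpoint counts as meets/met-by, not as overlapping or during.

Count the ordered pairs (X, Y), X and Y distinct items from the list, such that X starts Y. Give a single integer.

1

Checking all 42 ordered pairs for relation 'starts'; matching pairs in alphabetical order:
(iota, theta): iota starts theta ✓
Count: 1.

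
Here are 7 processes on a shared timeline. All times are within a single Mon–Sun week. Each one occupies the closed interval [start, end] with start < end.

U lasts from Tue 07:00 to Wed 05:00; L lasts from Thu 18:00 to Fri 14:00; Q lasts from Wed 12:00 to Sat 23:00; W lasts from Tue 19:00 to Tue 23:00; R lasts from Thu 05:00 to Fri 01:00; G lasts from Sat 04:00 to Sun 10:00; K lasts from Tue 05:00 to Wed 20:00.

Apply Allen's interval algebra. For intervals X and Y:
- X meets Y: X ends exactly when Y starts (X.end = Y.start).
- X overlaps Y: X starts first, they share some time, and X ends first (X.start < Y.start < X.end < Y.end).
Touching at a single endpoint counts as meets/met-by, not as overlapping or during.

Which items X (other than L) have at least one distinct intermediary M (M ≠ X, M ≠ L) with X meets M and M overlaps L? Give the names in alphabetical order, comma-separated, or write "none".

Target L = [Thu 18:00, Fri 14:00].
Intermediaries M with M overlaps L: R.
Via R — items with X meets R: none.
Union: none.

none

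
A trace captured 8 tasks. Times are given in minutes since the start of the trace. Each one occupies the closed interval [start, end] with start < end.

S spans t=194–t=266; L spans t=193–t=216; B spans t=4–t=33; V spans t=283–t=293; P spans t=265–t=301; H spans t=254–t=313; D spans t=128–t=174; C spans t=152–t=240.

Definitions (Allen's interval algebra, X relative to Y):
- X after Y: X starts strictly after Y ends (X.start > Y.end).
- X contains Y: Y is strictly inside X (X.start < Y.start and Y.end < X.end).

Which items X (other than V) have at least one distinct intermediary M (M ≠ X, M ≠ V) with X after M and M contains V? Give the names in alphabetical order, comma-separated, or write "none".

Target V = [t=283, t=293].
Intermediaries M with M contains V: H, P.
Via H — items with X after H: none.
Via P — items with X after P: none.
Union: none.

none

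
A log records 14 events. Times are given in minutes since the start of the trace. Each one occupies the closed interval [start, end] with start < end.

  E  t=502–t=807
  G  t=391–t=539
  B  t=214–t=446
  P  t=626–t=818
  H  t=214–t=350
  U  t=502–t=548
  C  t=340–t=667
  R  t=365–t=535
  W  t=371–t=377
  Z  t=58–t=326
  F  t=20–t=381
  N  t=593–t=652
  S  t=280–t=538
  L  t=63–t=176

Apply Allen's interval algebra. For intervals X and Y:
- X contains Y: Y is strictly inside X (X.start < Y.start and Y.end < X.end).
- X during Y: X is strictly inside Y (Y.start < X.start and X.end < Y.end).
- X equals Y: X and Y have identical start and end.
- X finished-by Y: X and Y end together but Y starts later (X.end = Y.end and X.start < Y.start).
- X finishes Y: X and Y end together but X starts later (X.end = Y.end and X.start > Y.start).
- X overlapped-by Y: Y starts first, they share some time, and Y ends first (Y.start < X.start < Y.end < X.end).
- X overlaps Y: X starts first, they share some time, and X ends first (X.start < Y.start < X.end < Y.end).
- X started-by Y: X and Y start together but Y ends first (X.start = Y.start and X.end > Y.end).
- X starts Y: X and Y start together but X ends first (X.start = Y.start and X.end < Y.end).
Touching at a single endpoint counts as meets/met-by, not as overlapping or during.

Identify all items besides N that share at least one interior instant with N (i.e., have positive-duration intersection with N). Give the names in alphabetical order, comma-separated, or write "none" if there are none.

Target N = [t=593, t=652].
B [t=214, t=446] → before → no.
C [t=340, t=667] → contains → yes.
E [t=502, t=807] → contains → yes.
F [t=20, t=381] → before → no.
G [t=391, t=539] → before → no.
H [t=214, t=350] → before → no.
L [t=63, t=176] → before → no.
P [t=626, t=818] → overlapped-by → yes.
R [t=365, t=535] → before → no.
S [t=280, t=538] → before → no.
U [t=502, t=548] → before → no.
W [t=371, t=377] → before → no.
Z [t=58, t=326] → before → no.
Result: C, E, P.

C, E, P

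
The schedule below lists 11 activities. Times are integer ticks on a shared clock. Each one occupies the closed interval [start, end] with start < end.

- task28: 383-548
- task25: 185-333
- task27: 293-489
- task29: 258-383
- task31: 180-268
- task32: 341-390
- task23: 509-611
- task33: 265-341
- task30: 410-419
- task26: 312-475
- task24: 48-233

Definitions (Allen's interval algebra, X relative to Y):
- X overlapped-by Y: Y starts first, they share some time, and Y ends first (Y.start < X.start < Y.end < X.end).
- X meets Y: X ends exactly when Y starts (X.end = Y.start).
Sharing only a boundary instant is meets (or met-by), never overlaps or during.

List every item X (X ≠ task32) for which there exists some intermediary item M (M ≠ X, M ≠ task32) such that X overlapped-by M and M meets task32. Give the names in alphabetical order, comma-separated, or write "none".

Target task32 = [341, 390].
Intermediaries M with M meets task32: task33.
Via task33 — items with X overlapped-by task33: task26, task27.
Union: task26, task27.

task26, task27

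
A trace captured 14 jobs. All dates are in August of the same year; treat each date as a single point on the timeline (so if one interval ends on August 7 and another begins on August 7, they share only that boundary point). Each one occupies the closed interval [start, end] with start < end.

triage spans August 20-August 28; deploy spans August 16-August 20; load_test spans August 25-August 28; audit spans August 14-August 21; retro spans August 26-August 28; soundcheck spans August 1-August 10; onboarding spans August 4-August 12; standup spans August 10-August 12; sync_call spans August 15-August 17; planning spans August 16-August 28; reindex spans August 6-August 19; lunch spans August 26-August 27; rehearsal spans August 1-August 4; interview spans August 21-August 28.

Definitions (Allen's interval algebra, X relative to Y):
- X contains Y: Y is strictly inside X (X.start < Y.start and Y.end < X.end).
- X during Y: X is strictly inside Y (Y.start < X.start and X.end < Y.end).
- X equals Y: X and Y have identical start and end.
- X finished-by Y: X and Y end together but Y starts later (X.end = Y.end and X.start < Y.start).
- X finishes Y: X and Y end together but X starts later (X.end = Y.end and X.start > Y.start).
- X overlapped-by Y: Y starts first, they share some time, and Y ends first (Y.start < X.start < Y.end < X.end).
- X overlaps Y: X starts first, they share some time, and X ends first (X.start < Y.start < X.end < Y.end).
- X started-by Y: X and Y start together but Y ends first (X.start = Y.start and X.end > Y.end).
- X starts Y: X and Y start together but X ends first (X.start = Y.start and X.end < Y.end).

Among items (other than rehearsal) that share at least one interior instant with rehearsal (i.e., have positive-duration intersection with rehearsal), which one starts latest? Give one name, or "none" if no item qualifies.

soundcheck

Target rehearsal = [August 1, August 4].
audit [August 14, August 21] → after → excluded.
deploy [August 16, August 20] → after → excluded.
interview [August 21, August 28] → after → excluded.
load_test [August 25, August 28] → after → excluded.
lunch [August 26, August 27] → after → excluded.
onboarding [August 4, August 12] → met-by → excluded.
planning [August 16, August 28] → after → excluded.
reindex [August 6, August 19] → after → excluded.
retro [August 26, August 28] → after → excluded.
soundcheck [August 1, August 10] → started-by → candidate.
standup [August 10, August 12] → after → excluded.
sync_call [August 15, August 17] → after → excluded.
triage [August 20, August 28] → after → excluded.
Among candidates, latest start is August 1 → soundcheck.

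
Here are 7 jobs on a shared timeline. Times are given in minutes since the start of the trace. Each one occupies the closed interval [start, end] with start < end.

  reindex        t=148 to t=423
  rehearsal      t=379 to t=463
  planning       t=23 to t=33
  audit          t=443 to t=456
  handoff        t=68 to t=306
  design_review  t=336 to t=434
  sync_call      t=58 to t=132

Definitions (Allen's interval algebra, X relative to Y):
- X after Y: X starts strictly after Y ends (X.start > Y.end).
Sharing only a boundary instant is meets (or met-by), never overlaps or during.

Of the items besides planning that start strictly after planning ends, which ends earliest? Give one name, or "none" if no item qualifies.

sync_call

Target planning = [t=23, t=33].
audit [t=443, t=456] → after → candidate.
design_review [t=336, t=434] → after → candidate.
handoff [t=68, t=306] → after → candidate.
rehearsal [t=379, t=463] → after → candidate.
reindex [t=148, t=423] → after → candidate.
sync_call [t=58, t=132] → after → candidate.
Among candidates, earliest end is t=132 → sync_call.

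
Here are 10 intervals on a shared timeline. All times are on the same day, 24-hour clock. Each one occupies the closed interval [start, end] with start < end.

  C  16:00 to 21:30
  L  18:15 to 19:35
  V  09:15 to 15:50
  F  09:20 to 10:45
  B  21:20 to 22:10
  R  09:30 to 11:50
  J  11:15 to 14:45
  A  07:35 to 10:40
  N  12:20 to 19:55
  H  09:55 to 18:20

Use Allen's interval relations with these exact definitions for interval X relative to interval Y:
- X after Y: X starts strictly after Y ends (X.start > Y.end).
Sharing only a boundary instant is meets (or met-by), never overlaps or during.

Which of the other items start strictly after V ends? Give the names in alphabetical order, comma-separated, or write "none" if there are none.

Target V = [09:15, 15:50].
A [07:35, 10:40] → overlaps → no.
B [21:20, 22:10] → after → yes.
C [16:00, 21:30] → after → yes.
F [09:20, 10:45] → during → no.
H [09:55, 18:20] → overlapped-by → no.
J [11:15, 14:45] → during → no.
L [18:15, 19:35] → after → yes.
N [12:20, 19:55] → overlapped-by → no.
R [09:30, 11:50] → during → no.
Result: B, C, L.

B, C, L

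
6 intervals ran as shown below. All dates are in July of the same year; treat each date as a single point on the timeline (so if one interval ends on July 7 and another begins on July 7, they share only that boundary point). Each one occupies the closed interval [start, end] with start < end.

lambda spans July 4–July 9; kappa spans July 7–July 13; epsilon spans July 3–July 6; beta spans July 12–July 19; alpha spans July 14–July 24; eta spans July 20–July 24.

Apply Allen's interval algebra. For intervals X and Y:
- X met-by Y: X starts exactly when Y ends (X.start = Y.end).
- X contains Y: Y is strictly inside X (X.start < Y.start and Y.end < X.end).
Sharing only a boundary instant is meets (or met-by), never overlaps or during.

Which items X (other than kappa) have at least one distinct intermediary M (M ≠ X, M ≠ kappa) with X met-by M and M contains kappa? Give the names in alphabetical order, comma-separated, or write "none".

Target kappa = [July 7, July 13].
Intermediaries M with M contains kappa: none.
Union: none.

none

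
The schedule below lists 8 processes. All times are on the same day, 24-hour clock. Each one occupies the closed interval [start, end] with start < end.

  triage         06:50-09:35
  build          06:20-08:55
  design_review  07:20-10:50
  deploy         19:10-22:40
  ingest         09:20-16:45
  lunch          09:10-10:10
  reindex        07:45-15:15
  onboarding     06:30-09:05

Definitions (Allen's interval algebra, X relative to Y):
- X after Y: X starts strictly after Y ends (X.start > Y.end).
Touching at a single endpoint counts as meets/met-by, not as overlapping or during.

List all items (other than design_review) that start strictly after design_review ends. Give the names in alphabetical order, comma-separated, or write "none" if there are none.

Target design_review = [07:20, 10:50].
build [06:20, 08:55] → overlaps → no.
deploy [19:10, 22:40] → after → yes.
ingest [09:20, 16:45] → overlapped-by → no.
lunch [09:10, 10:10] → during → no.
onboarding [06:30, 09:05] → overlaps → no.
reindex [07:45, 15:15] → overlapped-by → no.
triage [06:50, 09:35] → overlaps → no.
Result: deploy.

deploy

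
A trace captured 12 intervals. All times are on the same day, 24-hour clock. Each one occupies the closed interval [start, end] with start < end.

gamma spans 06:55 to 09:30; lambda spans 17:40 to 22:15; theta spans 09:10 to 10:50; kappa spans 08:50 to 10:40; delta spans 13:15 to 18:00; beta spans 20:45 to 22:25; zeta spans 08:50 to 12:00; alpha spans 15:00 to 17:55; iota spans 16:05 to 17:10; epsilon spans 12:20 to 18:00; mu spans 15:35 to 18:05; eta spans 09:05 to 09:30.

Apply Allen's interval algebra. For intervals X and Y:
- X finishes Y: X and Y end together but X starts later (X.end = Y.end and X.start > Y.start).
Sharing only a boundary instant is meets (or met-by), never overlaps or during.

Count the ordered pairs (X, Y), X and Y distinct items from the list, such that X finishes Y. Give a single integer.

2

Checking all 132 ordered pairs for relation 'finishes'; matching pairs in alphabetical order:
(delta, epsilon): delta finishes epsilon ✓
(eta, gamma): eta finishes gamma ✓
Count: 2.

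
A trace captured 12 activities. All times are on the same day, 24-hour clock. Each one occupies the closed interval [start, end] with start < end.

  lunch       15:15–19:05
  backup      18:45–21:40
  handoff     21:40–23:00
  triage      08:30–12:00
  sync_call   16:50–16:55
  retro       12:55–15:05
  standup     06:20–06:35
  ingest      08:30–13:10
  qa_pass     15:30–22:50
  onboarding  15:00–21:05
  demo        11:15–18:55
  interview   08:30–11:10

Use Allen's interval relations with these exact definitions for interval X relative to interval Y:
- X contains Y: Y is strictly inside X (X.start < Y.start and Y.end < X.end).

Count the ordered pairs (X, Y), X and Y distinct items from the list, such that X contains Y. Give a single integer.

7

Checking all 132 ordered pairs for relation 'contains'; matching pairs in alphabetical order:
(demo, retro): demo contains retro ✓
(demo, sync_call): demo contains sync_call ✓
(lunch, sync_call): lunch contains sync_call ✓
(onboarding, lunch): onboarding contains lunch ✓
(onboarding, sync_call): onboarding contains sync_call ✓
(qa_pass, backup): qa_pass contains backup ✓
(qa_pass, sync_call): qa_pass contains sync_call ✓
Count: 7.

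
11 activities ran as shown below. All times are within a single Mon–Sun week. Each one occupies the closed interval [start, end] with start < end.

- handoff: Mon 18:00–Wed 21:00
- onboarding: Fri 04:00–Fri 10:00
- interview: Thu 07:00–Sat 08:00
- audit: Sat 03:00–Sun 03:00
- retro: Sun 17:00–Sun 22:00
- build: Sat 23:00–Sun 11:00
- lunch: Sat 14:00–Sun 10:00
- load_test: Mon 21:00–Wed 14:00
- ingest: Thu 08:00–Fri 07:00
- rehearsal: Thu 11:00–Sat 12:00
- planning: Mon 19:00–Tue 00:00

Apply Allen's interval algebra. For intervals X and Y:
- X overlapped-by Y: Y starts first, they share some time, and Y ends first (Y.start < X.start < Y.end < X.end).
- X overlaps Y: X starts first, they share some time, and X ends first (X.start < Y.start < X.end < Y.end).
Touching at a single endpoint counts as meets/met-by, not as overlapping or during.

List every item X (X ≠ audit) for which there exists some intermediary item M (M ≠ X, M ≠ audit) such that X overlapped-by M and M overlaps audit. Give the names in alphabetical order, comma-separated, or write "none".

Target audit = [Sat 03:00, Sun 03:00].
Intermediaries M with M overlaps audit: interview, rehearsal.
Via interview — items with X overlapped-by interview: rehearsal.
Via rehearsal — items with X overlapped-by rehearsal: none.
Union: rehearsal.

rehearsal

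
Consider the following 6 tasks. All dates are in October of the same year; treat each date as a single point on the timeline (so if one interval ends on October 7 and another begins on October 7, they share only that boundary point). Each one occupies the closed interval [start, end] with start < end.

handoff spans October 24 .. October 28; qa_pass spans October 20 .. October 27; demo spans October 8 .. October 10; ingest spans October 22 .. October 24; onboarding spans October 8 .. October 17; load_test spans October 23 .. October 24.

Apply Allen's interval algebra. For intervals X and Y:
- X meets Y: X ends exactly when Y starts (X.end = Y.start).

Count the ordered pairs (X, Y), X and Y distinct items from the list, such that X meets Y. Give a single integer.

2

Checking all 30 ordered pairs for relation 'meets'; matching pairs in alphabetical order:
(ingest, handoff): ingest meets handoff ✓
(load_test, handoff): load_test meets handoff ✓
Count: 2.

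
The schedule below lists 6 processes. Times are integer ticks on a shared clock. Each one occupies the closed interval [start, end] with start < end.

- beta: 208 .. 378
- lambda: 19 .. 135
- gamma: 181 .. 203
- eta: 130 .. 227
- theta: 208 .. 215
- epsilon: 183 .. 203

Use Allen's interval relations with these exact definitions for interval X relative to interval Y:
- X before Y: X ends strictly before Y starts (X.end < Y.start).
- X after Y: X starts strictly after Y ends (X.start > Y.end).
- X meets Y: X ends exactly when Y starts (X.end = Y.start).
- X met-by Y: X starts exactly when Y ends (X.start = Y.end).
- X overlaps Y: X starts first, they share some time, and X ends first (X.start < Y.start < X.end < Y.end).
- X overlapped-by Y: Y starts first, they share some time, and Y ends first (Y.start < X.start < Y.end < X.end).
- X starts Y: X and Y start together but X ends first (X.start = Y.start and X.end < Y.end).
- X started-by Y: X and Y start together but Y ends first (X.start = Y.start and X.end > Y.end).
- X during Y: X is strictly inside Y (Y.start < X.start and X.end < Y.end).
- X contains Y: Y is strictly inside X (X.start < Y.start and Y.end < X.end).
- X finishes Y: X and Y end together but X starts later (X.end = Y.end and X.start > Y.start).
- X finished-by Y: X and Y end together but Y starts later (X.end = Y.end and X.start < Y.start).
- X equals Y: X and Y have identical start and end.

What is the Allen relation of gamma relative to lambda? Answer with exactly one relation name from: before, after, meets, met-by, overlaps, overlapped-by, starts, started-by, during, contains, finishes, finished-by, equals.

gamma = [181, 203]; lambda = [19, 135].
Compare endpoints: gamma.start > lambda.start, gamma.start > lambda.end, gamma.end > lambda.start, gamma.end > lambda.end.
That pattern is 'after'.

after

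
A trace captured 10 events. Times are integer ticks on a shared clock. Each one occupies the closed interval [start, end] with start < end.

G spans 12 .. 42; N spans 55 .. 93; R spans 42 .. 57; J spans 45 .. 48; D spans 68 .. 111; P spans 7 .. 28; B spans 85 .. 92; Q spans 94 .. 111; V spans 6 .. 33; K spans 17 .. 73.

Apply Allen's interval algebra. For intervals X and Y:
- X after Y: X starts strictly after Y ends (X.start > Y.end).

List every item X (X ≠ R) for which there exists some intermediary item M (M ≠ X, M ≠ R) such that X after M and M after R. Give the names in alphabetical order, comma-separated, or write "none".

Target R = [42, 57].
Intermediaries M with M after R: B, D, Q.
Via B — items with X after B: Q.
Via D — items with X after D: none.
Via Q — items with X after Q: none.
Union: Q.

Q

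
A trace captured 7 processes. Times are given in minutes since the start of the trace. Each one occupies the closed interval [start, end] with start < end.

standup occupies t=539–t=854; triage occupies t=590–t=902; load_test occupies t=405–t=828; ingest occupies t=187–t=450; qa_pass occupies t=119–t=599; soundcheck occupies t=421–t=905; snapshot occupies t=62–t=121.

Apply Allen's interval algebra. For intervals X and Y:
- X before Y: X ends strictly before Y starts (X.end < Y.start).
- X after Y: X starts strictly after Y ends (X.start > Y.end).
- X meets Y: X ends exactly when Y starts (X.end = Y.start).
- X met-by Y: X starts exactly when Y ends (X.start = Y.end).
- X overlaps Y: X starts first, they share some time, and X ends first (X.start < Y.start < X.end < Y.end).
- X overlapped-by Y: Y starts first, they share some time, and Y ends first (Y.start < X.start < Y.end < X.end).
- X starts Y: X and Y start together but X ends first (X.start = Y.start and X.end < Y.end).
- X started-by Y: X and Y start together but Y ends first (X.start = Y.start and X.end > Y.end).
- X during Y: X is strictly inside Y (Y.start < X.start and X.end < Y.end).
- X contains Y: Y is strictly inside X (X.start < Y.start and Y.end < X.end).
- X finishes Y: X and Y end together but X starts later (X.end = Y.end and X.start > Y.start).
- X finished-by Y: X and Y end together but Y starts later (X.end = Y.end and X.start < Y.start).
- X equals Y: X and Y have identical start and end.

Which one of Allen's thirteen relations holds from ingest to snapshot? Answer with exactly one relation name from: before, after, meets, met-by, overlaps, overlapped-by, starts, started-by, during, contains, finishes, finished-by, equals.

after

ingest = [t=187, t=450]; snapshot = [t=62, t=121].
Compare endpoints: ingest.start > snapshot.start, ingest.start > snapshot.end, ingest.end > snapshot.start, ingest.end > snapshot.end.
That pattern is 'after'.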